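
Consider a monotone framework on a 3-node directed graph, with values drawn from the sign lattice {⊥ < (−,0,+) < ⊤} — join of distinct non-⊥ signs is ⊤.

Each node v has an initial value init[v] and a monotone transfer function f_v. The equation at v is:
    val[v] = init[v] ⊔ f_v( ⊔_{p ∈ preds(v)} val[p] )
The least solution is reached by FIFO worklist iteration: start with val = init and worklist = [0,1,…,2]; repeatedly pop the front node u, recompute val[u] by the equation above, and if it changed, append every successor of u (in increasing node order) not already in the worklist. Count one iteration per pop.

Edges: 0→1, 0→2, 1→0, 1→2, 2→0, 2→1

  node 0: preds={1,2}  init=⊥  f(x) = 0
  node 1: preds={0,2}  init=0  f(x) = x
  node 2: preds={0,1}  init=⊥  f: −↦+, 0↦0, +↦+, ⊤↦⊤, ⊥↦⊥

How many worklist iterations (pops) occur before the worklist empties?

5

Worklist (5 pops):
  #1 pop 0: in=0 → 0 (was ⊥); enqueue []
  #2 pop 1: in=0 → 0 (no change)
  #3 pop 2: in=0 → 0 (was ⊥); enqueue [0,1]
  #4 pop 0: in=0 → 0 (no change)
  #5 pop 1: in=0 → 0 (no change)

Fixpoint:
  val[0] = 0
  val[1] = 0
  val[2] = 0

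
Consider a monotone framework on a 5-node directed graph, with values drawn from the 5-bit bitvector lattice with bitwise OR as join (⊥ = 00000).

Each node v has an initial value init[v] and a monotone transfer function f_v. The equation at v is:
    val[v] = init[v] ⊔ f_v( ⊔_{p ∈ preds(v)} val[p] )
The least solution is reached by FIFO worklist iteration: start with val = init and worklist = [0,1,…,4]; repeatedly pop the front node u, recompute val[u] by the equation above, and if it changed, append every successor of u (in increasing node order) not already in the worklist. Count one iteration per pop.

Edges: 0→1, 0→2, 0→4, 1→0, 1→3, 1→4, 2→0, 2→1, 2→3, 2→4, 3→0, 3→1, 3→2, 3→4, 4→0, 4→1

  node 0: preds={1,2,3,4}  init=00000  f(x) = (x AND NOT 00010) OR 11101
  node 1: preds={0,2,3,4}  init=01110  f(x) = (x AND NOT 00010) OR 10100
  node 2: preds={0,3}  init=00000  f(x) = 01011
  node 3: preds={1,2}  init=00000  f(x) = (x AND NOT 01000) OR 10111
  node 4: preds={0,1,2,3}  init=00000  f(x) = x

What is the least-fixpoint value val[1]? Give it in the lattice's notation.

11111

Trace (8 dequeues):
  [1] u=0 | in 01110 | out 11101 | prev 00000 | push {}
  [2] u=1 | in 11101 | out 11111 | prev 01110 | push {0}
  [3] u=2 | in 11101 | out 01011 | prev 00000 | push {1}
  [4] u=3 | in 11111 | out 10111 | prev 00000 | push {2}
  [5] u=4 | in 11111 | out 11111 | prev 00000 | push {}
  [6] u=0 | in 11111 | out 11101 | ==
  [7] u=1 | in 11111 | out 11111 | ==
  [8] u=2 | in 11111 | out 01011 | ==

Converged values:
  [0] 11101
  [1] 11111
  [2] 01011
  [3] 10111
  [4] 11111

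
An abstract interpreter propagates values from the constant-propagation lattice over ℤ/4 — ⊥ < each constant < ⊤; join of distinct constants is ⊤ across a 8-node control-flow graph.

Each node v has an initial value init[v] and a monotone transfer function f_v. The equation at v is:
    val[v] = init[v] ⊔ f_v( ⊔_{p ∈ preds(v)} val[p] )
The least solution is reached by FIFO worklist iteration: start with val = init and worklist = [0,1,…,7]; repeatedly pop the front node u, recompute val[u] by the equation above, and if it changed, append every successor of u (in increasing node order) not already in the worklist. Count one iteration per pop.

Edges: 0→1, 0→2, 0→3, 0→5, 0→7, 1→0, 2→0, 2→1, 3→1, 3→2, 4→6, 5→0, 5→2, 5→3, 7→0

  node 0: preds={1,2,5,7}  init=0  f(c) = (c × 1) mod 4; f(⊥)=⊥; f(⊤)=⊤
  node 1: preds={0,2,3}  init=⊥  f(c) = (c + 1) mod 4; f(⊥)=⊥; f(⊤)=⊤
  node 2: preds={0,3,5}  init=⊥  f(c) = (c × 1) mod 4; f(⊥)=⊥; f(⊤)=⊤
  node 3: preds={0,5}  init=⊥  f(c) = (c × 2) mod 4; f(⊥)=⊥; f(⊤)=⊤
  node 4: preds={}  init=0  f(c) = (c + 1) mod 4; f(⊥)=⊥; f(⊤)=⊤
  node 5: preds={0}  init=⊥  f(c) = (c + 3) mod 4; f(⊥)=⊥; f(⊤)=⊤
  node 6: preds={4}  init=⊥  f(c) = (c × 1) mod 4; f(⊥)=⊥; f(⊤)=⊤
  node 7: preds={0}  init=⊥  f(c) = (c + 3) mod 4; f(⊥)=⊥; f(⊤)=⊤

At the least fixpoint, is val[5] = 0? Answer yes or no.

Trace (18 dequeues):
  [1] u=0 | in ⊥ | out 0 | ==
  [2] u=1 | in 0 | out 1 | prev ⊥ | push {0}
  [3] u=2 | in 0 | out 0 | prev ⊥ | push {1}
  [4] u=3 | in 0 | out 0 | prev ⊥ | push {2}
  [5] u=4 | in ⊥ | out 0 | ==
  [6] u=5 | in 0 | out 3 | prev ⊥ | push {3}
  [7] u=6 | in 0 | out 0 | prev ⊥ | push {}
  [8] u=7 | in 0 | out 3 | prev ⊥ | push {}
  [9] u=0 | in ⊤ | out ⊤ | prev 0 | push {5,7}
  [10] u=1 | in ⊤ | out ⊤ | prev 1 | push {0}
  [11] u=2 | in ⊤ | out ⊤ | prev 0 | push {1}
  [12] u=3 | in ⊤ | out ⊤ | prev 0 | push {2}
  [13] u=5 | in ⊤ | out ⊤ | prev 3 | push {3}
  [14] u=7 | in ⊤ | out ⊤ | prev 3 | push {}
  [15] u=0 | in ⊤ | out ⊤ | ==
  [16] u=1 | in ⊤ | out ⊤ | ==
  [17] u=2 | in ⊤ | out ⊤ | ==
  [18] u=3 | in ⊤ | out ⊤ | ==

Converged values:
  [0] ⊤
  [1] ⊤
  [2] ⊤
  [3] ⊤
  [4] 0
  [5] ⊤
  [6] 0
  [7] ⊤

no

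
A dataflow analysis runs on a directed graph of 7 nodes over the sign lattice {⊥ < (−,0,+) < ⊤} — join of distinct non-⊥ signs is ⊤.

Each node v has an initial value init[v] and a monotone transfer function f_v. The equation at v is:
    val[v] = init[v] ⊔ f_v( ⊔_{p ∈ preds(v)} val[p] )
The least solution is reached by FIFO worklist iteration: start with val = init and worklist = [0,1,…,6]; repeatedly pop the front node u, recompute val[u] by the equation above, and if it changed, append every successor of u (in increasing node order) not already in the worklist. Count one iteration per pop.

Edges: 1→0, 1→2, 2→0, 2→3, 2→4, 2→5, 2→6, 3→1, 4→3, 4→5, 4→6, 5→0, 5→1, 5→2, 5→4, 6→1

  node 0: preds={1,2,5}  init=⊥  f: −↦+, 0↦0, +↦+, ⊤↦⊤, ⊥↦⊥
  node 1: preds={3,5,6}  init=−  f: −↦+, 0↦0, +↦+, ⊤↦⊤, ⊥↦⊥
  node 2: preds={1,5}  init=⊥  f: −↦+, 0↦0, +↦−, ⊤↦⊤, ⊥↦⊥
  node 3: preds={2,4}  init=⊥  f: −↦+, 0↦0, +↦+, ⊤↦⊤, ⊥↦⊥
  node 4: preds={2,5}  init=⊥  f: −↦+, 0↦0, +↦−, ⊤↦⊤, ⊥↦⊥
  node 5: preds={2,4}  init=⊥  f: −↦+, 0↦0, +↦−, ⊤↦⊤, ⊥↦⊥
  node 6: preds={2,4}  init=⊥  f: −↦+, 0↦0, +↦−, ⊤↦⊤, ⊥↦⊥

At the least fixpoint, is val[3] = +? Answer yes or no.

no

Worklist (17 pops):
  #1 pop 0: in=− → + (was ⊥); enqueue []
  #2 pop 1: in=⊥ → − (no change)
  #3 pop 2: in=− → + (was ⊥); enqueue [0]
  #4 pop 3: in=+ → + (was ⊥); enqueue [1]
  #5 pop 4: in=+ → − (was ⊥); enqueue [3]
  #6 pop 5: in=⊤ → ⊤ (was ⊥); enqueue [2,4]
  #7 pop 6: in=⊤ → ⊤ (was ⊥); enqueue []
  #8 pop 0: in=⊤ → ⊤ (was +); enqueue []
  #9 pop 1: in=⊤ → ⊤ (was −); enqueue [0]
  #10 pop 3: in=⊤ → ⊤ (was +); enqueue [1]
  #11 pop 2: in=⊤ → ⊤ (was +); enqueue [3,5,6]
  #12 pop 4: in=⊤ → ⊤ (was −); enqueue []
  #13 pop 0: in=⊤ → ⊤ (no change)
  #14 pop 1: in=⊤ → ⊤ (no change)
  #15 pop 3: in=⊤ → ⊤ (no change)
  #16 pop 5: in=⊤ → ⊤ (no change)
  #17 pop 6: in=⊤ → ⊤ (no change)

Fixpoint:
  val[0] = ⊤
  val[1] = ⊤
  val[2] = ⊤
  val[3] = ⊤
  val[4] = ⊤
  val[5] = ⊤
  val[6] = ⊤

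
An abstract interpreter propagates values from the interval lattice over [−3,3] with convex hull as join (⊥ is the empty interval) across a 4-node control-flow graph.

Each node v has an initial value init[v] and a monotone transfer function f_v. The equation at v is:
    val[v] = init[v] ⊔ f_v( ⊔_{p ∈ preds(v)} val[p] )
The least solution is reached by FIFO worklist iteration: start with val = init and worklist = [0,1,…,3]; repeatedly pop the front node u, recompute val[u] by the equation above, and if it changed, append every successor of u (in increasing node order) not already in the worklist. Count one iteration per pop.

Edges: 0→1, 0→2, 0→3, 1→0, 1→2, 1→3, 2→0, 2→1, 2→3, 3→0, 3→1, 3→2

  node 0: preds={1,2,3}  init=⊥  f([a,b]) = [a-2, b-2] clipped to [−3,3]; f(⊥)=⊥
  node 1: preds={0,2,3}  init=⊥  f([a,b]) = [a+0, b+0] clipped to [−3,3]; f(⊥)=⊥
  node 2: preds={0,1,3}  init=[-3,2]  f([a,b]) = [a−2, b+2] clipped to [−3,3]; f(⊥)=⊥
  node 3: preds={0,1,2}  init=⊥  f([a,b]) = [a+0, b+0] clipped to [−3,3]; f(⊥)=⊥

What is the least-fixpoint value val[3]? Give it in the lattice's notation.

[-3,3]

Trace (9 dequeues):
  [1] u=0 | in [-3,2] | out [-3,0] | prev ⊥ | push {}
  [2] u=1 | in [-3,2] | out [-3,2] | prev ⊥ | push {0}
  [3] u=2 | in [-3,2] | out [-3,3] | prev [-3,2] | push {1}
  [4] u=3 | in [-3,3] | out [-3,3] | prev ⊥ | push {2}
  [5] u=0 | in [-3,3] | out [-3,1] | prev [-3,0] | push {3}
  [6] u=1 | in [-3,3] | out [-3,3] | prev [-3,2] | push {0}
  [7] u=2 | in [-3,3] | out [-3,3] | ==
  [8] u=3 | in [-3,3] | out [-3,3] | ==
  [9] u=0 | in [-3,3] | out [-3,1] | ==

Converged values:
  [0] [-3,1]
  [1] [-3,3]
  [2] [-3,3]
  [3] [-3,3]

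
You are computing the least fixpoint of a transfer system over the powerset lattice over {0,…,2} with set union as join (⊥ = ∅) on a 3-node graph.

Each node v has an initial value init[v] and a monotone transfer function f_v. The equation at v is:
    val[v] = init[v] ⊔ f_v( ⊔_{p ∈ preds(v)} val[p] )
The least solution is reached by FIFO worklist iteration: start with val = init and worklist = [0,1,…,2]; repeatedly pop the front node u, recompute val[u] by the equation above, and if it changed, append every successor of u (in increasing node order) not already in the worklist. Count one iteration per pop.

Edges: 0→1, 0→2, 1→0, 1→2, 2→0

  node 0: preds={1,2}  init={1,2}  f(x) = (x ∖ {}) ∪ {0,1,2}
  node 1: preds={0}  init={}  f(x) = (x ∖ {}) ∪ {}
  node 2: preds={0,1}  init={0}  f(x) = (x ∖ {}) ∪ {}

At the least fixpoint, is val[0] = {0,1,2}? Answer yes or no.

Trace (4 dequeues):
  [1] u=0 | in {0} | out {0,1,2} | prev {1,2} | push {}
  [2] u=1 | in {0,1,2} | out {0,1,2} | prev {} | push {0}
  [3] u=2 | in {0,1,2} | out {0,1,2} | prev {0} | push {}
  [4] u=0 | in {0,1,2} | out {0,1,2} | ==

Converged values:
  [0] {0,1,2}
  [1] {0,1,2}
  [2] {0,1,2}

yes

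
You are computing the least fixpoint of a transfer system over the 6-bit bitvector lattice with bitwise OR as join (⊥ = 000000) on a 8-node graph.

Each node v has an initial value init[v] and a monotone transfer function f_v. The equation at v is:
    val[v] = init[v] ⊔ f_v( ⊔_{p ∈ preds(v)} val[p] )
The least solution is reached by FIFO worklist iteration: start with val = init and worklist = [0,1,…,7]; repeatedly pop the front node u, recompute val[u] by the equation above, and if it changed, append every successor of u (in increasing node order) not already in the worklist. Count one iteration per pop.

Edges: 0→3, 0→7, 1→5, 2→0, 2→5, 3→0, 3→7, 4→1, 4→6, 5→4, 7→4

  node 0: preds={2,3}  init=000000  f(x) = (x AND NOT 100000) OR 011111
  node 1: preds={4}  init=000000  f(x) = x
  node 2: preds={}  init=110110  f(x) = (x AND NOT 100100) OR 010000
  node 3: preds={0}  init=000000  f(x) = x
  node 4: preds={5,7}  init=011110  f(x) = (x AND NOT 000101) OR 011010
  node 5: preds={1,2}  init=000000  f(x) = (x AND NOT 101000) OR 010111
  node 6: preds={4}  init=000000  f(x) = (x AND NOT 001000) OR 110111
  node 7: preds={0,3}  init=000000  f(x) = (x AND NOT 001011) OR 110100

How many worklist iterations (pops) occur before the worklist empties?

Iteration log — 13 steps:
  step 1. node 0  ⊔preds=110110  new=011111  old=000000  +wl: 
  step 2. node 1  ⊔preds=011110  new=011110  old=000000  +wl: 
  step 3. node 2  ⊔preds=000000  new=110110  stable
  step 4. node 3  ⊔preds=011111  new=011111  old=000000  +wl: 0
  step 5. node 4  ⊔preds=000000  new=011110  stable
  step 6. node 5  ⊔preds=111110  new=010111  old=000000  +wl: 4
  step 7. node 6  ⊔preds=011110  new=110111  old=000000  +wl: 
  step 8. node 7  ⊔preds=011111  new=110100  old=000000  +wl: 
  step 9. node 0  ⊔preds=111111  new=011111  stable
  step 10. node 4  ⊔preds=110111  new=111110  old=011110  +wl: 1,6
  step 11. node 1  ⊔preds=111110  new=111110  old=011110  +wl: 5
  step 12. node 6  ⊔preds=111110  new=110111  stable
  step 13. node 5  ⊔preds=111110  new=010111  stable

Least fixpoint reached:
  node 0: 011111
  node 1: 111110
  node 2: 110110
  node 3: 011111
  node 4: 111110
  node 5: 010111
  node 6: 110111
  node 7: 110100

13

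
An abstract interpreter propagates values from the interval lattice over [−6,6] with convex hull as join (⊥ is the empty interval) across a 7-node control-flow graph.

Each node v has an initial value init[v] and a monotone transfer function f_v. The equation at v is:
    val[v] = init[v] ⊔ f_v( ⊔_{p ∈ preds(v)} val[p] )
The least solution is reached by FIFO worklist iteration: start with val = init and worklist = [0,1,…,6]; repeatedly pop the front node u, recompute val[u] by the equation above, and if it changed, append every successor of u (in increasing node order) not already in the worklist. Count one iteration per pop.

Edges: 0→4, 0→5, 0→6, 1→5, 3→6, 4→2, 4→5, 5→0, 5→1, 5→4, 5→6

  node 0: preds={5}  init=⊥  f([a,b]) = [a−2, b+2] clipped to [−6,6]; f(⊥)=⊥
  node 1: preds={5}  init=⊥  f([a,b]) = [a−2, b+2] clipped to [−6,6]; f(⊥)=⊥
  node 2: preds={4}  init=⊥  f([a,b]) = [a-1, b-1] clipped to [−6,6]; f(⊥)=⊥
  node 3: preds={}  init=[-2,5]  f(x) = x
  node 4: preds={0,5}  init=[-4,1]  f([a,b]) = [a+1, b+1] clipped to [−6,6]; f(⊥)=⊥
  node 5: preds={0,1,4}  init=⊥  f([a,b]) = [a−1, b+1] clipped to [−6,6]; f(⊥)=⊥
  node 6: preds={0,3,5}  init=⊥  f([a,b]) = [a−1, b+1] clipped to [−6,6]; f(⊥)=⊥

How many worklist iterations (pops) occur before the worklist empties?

Worklist (19 pops):
  #1 pop 0: in=⊥ → ⊥ (no change)
  #2 pop 1: in=⊥ → ⊥ (no change)
  #3 pop 2: in=[-4,1] → [-5,0] (was ⊥); enqueue []
  #4 pop 3: in=⊥ → [-2,5] (no change)
  #5 pop 4: in=⊥ → [-4,1] (no change)
  #6 pop 5: in=[-4,1] → [-5,2] (was ⊥); enqueue [0,1,4]
  #7 pop 6: in=[-5,5] → [-6,6] (was ⊥); enqueue []
  #8 pop 0: in=[-5,2] → [-6,4] (was ⊥); enqueue [5,6]
  #9 pop 1: in=[-5,2] → [-6,4] (was ⊥); enqueue []
  #10 pop 4: in=[-6,4] → [-5,5] (was [-4,1]); enqueue [2]
  #11 pop 5: in=[-6,5] → [-6,6] (was [-5,2]); enqueue [0,1,4]
  #12 pop 6: in=[-6,6] → [-6,6] (no change)
  #13 pop 2: in=[-5,5] → [-6,4] (was [-5,0]); enqueue []
  #14 pop 0: in=[-6,6] → [-6,6] (was [-6,4]); enqueue [5,6]
  #15 pop 1: in=[-6,6] → [-6,6] (was [-6,4]); enqueue []
  #16 pop 4: in=[-6,6] → [-5,6] (was [-5,5]); enqueue [2]
  #17 pop 5: in=[-6,6] → [-6,6] (no change)
  #18 pop 6: in=[-6,6] → [-6,6] (no change)
  #19 pop 2: in=[-5,6] → [-6,5] (was [-6,4]); enqueue []

Fixpoint:
  val[0] = [-6,6]
  val[1] = [-6,6]
  val[2] = [-6,5]
  val[3] = [-2,5]
  val[4] = [-5,6]
  val[5] = [-6,6]
  val[6] = [-6,6]

19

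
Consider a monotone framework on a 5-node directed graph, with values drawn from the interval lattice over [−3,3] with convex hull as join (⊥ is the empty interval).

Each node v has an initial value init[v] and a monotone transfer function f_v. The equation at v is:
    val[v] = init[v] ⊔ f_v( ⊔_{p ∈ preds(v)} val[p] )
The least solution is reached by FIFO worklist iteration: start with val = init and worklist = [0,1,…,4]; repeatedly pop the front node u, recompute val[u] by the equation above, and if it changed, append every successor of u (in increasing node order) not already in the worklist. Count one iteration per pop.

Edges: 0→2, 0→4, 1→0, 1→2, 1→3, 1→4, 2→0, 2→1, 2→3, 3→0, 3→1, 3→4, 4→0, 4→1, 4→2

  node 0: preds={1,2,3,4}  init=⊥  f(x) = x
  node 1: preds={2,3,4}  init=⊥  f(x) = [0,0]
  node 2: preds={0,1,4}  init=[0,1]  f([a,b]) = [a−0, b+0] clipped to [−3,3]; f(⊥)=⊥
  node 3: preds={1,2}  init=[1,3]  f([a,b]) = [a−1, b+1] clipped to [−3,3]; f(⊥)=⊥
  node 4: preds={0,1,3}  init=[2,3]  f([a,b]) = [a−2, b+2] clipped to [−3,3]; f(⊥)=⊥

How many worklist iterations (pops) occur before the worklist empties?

Iteration log — 15 steps:
  step 1. node 0  ⊔preds=[0,3]  new=[0,3]  old=⊥  +wl: 
  step 2. node 1  ⊔preds=[0,3]  new=[0,0]  old=⊥  +wl: 0
  step 3. node 2  ⊔preds=[0,3]  new=[0,3]  old=[0,1]  +wl: 1
  step 4. node 3  ⊔preds=[0,3]  new=[-1,3]  old=[1,3]  +wl: 
  step 5. node 4  ⊔preds=[-1,3]  new=[-3,3]  old=[2,3]  +wl: 2
  step 6. node 0  ⊔preds=[-3,3]  new=[-3,3]  old=[0,3]  +wl: 4
  step 7. node 1  ⊔preds=[-3,3]  new=[0,0]  stable
  step 8. node 2  ⊔preds=[-3,3]  new=[-3,3]  old=[0,3]  +wl: 0,1,3
  step 9. node 4  ⊔preds=[-3,3]  new=[-3,3]  stable
  step 10. node 0  ⊔preds=[-3,3]  new=[-3,3]  stable
  step 11. node 1  ⊔preds=[-3,3]  new=[0,0]  stable
  step 12. node 3  ⊔preds=[-3,3]  new=[-3,3]  old=[-1,3]  +wl: 0,1,4
  step 13. node 0  ⊔preds=[-3,3]  new=[-3,3]  stable
  step 14. node 1  ⊔preds=[-3,3]  new=[0,0]  stable
  step 15. node 4  ⊔preds=[-3,3]  new=[-3,3]  stable

Least fixpoint reached:
  node 0: [-3,3]
  node 1: [0,0]
  node 2: [-3,3]
  node 3: [-3,3]
  node 4: [-3,3]

15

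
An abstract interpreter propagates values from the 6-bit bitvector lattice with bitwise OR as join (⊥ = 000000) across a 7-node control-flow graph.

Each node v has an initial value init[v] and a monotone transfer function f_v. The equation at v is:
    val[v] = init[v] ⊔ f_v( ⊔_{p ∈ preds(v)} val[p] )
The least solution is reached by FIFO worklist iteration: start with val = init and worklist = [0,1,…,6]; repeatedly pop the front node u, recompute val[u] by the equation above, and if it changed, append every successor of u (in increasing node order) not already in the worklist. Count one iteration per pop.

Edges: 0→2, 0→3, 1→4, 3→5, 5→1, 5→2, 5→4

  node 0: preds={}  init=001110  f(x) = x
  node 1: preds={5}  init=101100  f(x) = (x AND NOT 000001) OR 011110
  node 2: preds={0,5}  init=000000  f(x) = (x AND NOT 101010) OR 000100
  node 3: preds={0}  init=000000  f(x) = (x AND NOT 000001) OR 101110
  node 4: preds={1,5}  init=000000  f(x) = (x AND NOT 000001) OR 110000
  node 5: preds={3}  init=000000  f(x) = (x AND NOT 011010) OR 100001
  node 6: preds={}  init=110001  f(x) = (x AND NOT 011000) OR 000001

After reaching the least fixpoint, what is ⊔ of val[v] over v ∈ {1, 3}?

Iteration log — 10 steps:
  step 1. node 0  ⊔preds=000000  new=001110  stable
  step 2. node 1  ⊔preds=000000  new=111110  old=101100  +wl: 
  step 3. node 2  ⊔preds=001110  new=000100  old=000000  +wl: 
  step 4. node 3  ⊔preds=001110  new=101110  old=000000  +wl: 
  step 5. node 4  ⊔preds=111110  new=111110  old=000000  +wl: 
  step 6. node 5  ⊔preds=101110  new=100101  old=000000  +wl: 1,2,4
  step 7. node 6  ⊔preds=000000  new=110001  stable
  step 8. node 1  ⊔preds=100101  new=111110  stable
  step 9. node 2  ⊔preds=101111  new=000101  old=000100  +wl: 
  step 10. node 4  ⊔preds=111111  new=111110  stable

Least fixpoint reached:
  node 0: 001110
  node 1: 111110
  node 2: 000101
  node 3: 101110
  node 4: 111110
  node 5: 100101
  node 6: 110001

111110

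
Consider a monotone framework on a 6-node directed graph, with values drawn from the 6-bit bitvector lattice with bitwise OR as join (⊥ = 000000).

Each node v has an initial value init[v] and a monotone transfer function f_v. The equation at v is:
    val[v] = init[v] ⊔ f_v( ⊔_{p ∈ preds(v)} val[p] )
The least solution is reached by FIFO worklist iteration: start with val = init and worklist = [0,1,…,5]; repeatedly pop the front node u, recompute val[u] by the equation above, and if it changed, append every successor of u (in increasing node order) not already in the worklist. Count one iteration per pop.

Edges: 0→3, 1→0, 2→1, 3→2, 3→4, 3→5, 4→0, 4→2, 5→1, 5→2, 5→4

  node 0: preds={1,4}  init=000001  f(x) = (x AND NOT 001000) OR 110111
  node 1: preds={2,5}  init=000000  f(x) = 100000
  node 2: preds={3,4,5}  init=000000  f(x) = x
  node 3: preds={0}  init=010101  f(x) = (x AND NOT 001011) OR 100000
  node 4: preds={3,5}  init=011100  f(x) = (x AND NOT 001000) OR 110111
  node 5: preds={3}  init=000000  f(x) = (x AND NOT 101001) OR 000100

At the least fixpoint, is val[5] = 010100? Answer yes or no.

yes

Worklist (11 pops):
  #1 pop 0: in=011100 → 110111 (was 000001); enqueue []
  #2 pop 1: in=000000 → 100000 (was 000000); enqueue [0]
  #3 pop 2: in=011101 → 011101 (was 000000); enqueue [1]
  #4 pop 3: in=110111 → 110101 (was 010101); enqueue [2]
  #5 pop 4: in=110101 → 111111 (was 011100); enqueue []
  #6 pop 5: in=110101 → 010100 (was 000000); enqueue [4]
  #7 pop 0: in=111111 → 110111 (no change)
  #8 pop 1: in=011101 → 100000 (no change)
  #9 pop 2: in=111111 → 111111 (was 011101); enqueue [1]
  #10 pop 4: in=110101 → 111111 (no change)
  #11 pop 1: in=111111 → 100000 (no change)

Fixpoint:
  val[0] = 110111
  val[1] = 100000
  val[2] = 111111
  val[3] = 110101
  val[4] = 111111
  val[5] = 010100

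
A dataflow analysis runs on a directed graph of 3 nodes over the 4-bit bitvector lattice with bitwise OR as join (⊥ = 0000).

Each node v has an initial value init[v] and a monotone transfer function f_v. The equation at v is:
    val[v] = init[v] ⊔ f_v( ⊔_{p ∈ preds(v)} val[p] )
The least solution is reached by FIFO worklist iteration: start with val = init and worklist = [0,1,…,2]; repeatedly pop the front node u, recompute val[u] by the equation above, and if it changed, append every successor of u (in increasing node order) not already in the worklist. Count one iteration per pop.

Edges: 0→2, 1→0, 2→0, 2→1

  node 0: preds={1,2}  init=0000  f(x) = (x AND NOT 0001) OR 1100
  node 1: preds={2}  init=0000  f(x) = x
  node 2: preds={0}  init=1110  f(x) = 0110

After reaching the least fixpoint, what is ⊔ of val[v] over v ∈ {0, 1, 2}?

Iteration log — 4 steps:
  step 1. node 0  ⊔preds=1110  new=1110  old=0000  +wl: 
  step 2. node 1  ⊔preds=1110  new=1110  old=0000  +wl: 0
  step 3. node 2  ⊔preds=1110  new=1110  stable
  step 4. node 0  ⊔preds=1110  new=1110  stable

Least fixpoint reached:
  node 0: 1110
  node 1: 1110
  node 2: 1110

1110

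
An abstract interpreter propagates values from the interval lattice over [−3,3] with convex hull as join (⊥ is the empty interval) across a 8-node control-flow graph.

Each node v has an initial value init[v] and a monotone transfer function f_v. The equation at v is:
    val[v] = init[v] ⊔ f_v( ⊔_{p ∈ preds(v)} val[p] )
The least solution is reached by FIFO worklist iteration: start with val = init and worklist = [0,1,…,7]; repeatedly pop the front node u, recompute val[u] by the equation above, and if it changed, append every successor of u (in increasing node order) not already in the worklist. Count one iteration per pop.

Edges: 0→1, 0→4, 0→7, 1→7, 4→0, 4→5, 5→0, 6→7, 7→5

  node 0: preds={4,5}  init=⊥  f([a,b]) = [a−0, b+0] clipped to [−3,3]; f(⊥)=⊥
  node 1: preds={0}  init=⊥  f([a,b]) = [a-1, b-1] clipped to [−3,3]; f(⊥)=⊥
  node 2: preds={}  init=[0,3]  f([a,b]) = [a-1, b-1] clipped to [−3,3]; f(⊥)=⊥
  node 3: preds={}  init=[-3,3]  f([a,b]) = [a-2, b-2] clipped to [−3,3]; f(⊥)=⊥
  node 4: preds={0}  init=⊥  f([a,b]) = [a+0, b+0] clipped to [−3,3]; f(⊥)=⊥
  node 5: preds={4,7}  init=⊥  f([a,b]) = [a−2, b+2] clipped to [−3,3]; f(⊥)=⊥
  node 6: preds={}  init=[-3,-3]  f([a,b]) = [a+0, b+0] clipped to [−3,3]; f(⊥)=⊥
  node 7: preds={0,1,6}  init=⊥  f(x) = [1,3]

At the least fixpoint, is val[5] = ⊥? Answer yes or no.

no

Worklist (21 pops):
  #1 pop 0: in=⊥ → ⊥ (no change)
  #2 pop 1: in=⊥ → ⊥ (no change)
  #3 pop 2: in=⊥ → [0,3] (no change)
  #4 pop 3: in=⊥ → [-3,3] (no change)
  #5 pop 4: in=⊥ → ⊥ (no change)
  #6 pop 5: in=⊥ → ⊥ (no change)
  #7 pop 6: in=⊥ → [-3,-3] (no change)
  #8 pop 7: in=[-3,-3] → [1,3] (was ⊥); enqueue [5]
  #9 pop 5: in=[1,3] → [-1,3] (was ⊥); enqueue [0]
  #10 pop 0: in=[-1,3] → [-1,3] (was ⊥); enqueue [1,4,7]
  #11 pop 1: in=[-1,3] → [-2,2] (was ⊥); enqueue []
  #12 pop 4: in=[-1,3] → [-1,3] (was ⊥); enqueue [0,5]
  #13 pop 7: in=[-3,3] → [1,3] (no change)
  #14 pop 0: in=[-1,3] → [-1,3] (no change)
  #15 pop 5: in=[-1,3] → [-3,3] (was [-1,3]); enqueue [0]
  #16 pop 0: in=[-3,3] → [-3,3] (was [-1,3]); enqueue [1,4,7]
  #17 pop 1: in=[-3,3] → [-3,2] (was [-2,2]); enqueue []
  #18 pop 4: in=[-3,3] → [-3,3] (was [-1,3]); enqueue [0,5]
  #19 pop 7: in=[-3,3] → [1,3] (no change)
  #20 pop 0: in=[-3,3] → [-3,3] (no change)
  #21 pop 5: in=[-3,3] → [-3,3] (no change)

Fixpoint:
  val[0] = [-3,3]
  val[1] = [-3,2]
  val[2] = [0,3]
  val[3] = [-3,3]
  val[4] = [-3,3]
  val[5] = [-3,3]
  val[6] = [-3,-3]
  val[7] = [1,3]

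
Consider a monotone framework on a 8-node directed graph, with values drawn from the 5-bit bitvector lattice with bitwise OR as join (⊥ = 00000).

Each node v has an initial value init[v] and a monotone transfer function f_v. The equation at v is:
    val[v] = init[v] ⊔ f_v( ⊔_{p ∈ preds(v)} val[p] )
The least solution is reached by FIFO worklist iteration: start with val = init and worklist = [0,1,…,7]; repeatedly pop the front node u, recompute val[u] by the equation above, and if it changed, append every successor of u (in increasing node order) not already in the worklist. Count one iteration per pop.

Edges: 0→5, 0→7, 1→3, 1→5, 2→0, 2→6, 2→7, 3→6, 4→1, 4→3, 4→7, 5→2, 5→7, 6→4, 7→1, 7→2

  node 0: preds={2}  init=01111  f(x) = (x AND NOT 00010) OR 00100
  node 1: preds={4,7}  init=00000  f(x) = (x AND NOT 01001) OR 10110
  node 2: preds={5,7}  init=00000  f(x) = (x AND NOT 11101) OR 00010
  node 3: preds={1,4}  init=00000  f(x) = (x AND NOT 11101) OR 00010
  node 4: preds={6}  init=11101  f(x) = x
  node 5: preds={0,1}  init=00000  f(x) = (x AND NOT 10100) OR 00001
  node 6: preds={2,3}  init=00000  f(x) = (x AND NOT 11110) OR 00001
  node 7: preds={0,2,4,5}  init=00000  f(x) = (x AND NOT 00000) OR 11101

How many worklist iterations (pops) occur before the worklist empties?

Iteration log — 12 steps:
  step 1. node 0  ⊔preds=00000  new=01111  stable
  step 2. node 1  ⊔preds=11101  new=10110  old=00000  +wl: 
  step 3. node 2  ⊔preds=00000  new=00010  old=00000  +wl: 0
  step 4. node 3  ⊔preds=11111  new=00010  old=00000  +wl: 
  step 5. node 4  ⊔preds=00000  new=11101  stable
  step 6. node 5  ⊔preds=11111  new=01011  old=00000  +wl: 2
  step 7. node 6  ⊔preds=00010  new=00001  old=00000  +wl: 4
  step 8. node 7  ⊔preds=11111  new=11111  old=00000  +wl: 1
  step 9. node 0  ⊔preds=00010  new=01111  stable
  step 10. node 2  ⊔preds=11111  new=00010  stable
  step 11. node 4  ⊔preds=00001  new=11101  stable
  step 12. node 1  ⊔preds=11111  new=10110  stable

Least fixpoint reached:
  node 0: 01111
  node 1: 10110
  node 2: 00010
  node 3: 00010
  node 4: 11101
  node 5: 01011
  node 6: 00001
  node 7: 11111

12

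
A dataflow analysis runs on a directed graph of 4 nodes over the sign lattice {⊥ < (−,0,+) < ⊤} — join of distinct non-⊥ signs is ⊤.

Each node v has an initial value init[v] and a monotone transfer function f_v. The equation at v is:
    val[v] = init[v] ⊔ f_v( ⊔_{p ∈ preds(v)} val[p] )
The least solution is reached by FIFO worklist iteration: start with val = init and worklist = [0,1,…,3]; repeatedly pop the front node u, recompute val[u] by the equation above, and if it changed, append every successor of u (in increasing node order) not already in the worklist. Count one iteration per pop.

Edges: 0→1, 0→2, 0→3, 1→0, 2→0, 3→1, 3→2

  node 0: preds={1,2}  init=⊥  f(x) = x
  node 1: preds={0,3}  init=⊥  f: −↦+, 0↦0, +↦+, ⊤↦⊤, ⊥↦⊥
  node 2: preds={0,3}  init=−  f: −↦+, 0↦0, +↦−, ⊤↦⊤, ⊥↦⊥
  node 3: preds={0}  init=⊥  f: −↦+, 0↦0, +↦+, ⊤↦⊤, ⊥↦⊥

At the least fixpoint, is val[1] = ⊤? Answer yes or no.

yes

Trace (11 dequeues):
  [1] u=0 | in − | out − | prev ⊥ | push {}
  [2] u=1 | in − | out + | prev ⊥ | push {0}
  [3] u=2 | in − | out ⊤ | prev − | push {}
  [4] u=3 | in − | out + | prev ⊥ | push {1,2}
  [5] u=0 | in ⊤ | out ⊤ | prev − | push {3}
  [6] u=1 | in ⊤ | out ⊤ | prev + | push {0}
  [7] u=2 | in ⊤ | out ⊤ | ==
  [8] u=3 | in ⊤ | out ⊤ | prev + | push {1,2}
  [9] u=0 | in ⊤ | out ⊤ | ==
  [10] u=1 | in ⊤ | out ⊤ | ==
  [11] u=2 | in ⊤ | out ⊤ | ==

Converged values:
  [0] ⊤
  [1] ⊤
  [2] ⊤
  [3] ⊤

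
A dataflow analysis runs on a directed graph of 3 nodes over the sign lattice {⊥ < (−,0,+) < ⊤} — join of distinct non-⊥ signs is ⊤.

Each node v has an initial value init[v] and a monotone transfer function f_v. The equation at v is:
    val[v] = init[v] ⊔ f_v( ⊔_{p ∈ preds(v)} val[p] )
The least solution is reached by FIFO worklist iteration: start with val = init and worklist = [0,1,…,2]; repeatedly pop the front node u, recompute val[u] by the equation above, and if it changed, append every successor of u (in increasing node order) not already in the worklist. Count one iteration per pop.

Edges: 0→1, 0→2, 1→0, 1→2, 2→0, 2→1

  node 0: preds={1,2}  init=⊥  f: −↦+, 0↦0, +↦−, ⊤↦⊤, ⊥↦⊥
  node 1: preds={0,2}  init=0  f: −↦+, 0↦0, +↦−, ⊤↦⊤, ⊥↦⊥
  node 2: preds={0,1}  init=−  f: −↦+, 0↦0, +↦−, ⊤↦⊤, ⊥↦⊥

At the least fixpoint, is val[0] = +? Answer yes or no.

no

Iteration log — 5 steps:
  step 1. node 0  ⊔preds=⊤  new=⊤  old=⊥  +wl: 
  step 2. node 1  ⊔preds=⊤  new=⊤  old=0  +wl: 0
  step 3. node 2  ⊔preds=⊤  new=⊤  old=−  +wl: 1
  step 4. node 0  ⊔preds=⊤  new=⊤  stable
  step 5. node 1  ⊔preds=⊤  new=⊤  stable

Least fixpoint reached:
  node 0: ⊤
  node 1: ⊤
  node 2: ⊤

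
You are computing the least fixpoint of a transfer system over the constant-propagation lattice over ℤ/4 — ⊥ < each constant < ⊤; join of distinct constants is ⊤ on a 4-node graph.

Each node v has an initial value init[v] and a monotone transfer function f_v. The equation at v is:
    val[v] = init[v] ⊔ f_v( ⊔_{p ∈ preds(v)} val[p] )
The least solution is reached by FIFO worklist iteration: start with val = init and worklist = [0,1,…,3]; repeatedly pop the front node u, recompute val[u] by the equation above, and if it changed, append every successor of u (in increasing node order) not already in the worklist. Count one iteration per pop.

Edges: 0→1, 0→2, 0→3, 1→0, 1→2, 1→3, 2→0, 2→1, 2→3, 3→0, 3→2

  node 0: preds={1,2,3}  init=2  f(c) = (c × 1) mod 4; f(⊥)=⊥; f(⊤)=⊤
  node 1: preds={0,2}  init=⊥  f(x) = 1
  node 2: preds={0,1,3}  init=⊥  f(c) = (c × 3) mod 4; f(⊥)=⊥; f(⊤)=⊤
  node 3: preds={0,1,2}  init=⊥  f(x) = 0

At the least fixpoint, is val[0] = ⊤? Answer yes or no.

Trace (8 dequeues):
  [1] u=0 | in ⊥ | out 2 | ==
  [2] u=1 | in 2 | out 1 | prev ⊥ | push {0}
  [3] u=2 | in ⊤ | out ⊤ | prev ⊥ | push {1}
  [4] u=3 | in ⊤ | out 0 | prev ⊥ | push {2}
  [5] u=0 | in ⊤ | out ⊤ | prev 2 | push {3}
  [6] u=1 | in ⊤ | out 1 | ==
  [7] u=2 | in ⊤ | out ⊤ | ==
  [8] u=3 | in ⊤ | out 0 | ==

Converged values:
  [0] ⊤
  [1] 1
  [2] ⊤
  [3] 0

yes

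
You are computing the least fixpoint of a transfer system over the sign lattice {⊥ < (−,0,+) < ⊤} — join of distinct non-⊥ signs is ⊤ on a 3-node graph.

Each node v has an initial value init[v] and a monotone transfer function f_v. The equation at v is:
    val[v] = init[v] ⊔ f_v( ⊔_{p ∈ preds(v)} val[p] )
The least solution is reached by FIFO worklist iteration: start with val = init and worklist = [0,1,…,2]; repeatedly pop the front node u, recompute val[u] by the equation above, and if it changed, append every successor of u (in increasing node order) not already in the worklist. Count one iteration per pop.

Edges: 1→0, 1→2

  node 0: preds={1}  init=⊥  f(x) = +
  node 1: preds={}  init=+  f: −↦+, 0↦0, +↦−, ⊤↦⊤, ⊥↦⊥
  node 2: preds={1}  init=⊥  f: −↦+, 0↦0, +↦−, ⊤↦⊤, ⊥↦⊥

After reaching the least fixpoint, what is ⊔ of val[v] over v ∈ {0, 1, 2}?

Trace (3 dequeues):
  [1] u=0 | in + | out + | prev ⊥ | push {}
  [2] u=1 | in ⊥ | out + | ==
  [3] u=2 | in + | out − | prev ⊥ | push {}

Converged values:
  [0] +
  [1] +
  [2] −

⊤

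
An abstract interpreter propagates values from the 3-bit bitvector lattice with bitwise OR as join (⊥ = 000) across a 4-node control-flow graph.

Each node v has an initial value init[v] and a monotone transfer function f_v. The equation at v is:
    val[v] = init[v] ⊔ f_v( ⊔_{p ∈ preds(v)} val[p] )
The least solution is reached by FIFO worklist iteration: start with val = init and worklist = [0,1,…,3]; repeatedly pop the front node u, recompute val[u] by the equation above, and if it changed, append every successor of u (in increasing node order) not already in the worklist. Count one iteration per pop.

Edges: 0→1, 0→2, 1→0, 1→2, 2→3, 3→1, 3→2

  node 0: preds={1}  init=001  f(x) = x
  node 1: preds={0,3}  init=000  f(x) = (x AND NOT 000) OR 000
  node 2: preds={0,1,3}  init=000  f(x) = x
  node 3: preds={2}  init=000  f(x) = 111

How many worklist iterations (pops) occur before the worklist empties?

11

Trace (11 dequeues):
  [1] u=0 | in 000 | out 001 | ==
  [2] u=1 | in 001 | out 001 | prev 000 | push {0}
  [3] u=2 | in 001 | out 001 | prev 000 | push {}
  [4] u=3 | in 001 | out 111 | prev 000 | push {1,2}
  [5] u=0 | in 001 | out 001 | ==
  [6] u=1 | in 111 | out 111 | prev 001 | push {0}
  [7] u=2 | in 111 | out 111 | prev 001 | push {3}
  [8] u=0 | in 111 | out 111 | prev 001 | push {1,2}
  [9] u=3 | in 111 | out 111 | ==
  [10] u=1 | in 111 | out 111 | ==
  [11] u=2 | in 111 | out 111 | ==

Converged values:
  [0] 111
  [1] 111
  [2] 111
  [3] 111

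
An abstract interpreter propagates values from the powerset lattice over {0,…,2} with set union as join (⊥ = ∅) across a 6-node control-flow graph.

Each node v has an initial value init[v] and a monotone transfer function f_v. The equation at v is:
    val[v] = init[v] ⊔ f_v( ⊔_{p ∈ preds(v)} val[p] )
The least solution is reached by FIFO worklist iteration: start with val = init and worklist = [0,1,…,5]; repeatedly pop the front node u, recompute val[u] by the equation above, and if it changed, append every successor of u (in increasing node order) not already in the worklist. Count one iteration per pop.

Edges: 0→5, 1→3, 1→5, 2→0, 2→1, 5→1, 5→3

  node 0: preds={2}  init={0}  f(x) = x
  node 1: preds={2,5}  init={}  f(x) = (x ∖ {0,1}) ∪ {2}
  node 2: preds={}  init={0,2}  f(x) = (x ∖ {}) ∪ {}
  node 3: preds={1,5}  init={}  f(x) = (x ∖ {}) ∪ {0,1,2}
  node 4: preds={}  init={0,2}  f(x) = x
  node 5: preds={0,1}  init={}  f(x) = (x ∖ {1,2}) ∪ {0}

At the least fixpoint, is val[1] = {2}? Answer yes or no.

Iteration log — 8 steps:
  step 1. node 0  ⊔preds={0,2}  new={0,2}  old={0}  +wl: 
  step 2. node 1  ⊔preds={0,2}  new={2}  old={}  +wl: 
  step 3. node 2  ⊔preds={}  new={0,2}  stable
  step 4. node 3  ⊔preds={2}  new={0,1,2}  old={}  +wl: 
  step 5. node 4  ⊔preds={}  new={0,2}  stable
  step 6. node 5  ⊔preds={0,2}  new={0}  old={}  +wl: 1,3
  step 7. node 1  ⊔preds={0,2}  new={2}  stable
  step 8. node 3  ⊔preds={0,2}  new={0,1,2}  stable

Least fixpoint reached:
  node 0: {0,2}
  node 1: {2}
  node 2: {0,2}
  node 3: {0,1,2}
  node 4: {0,2}
  node 5: {0}

yes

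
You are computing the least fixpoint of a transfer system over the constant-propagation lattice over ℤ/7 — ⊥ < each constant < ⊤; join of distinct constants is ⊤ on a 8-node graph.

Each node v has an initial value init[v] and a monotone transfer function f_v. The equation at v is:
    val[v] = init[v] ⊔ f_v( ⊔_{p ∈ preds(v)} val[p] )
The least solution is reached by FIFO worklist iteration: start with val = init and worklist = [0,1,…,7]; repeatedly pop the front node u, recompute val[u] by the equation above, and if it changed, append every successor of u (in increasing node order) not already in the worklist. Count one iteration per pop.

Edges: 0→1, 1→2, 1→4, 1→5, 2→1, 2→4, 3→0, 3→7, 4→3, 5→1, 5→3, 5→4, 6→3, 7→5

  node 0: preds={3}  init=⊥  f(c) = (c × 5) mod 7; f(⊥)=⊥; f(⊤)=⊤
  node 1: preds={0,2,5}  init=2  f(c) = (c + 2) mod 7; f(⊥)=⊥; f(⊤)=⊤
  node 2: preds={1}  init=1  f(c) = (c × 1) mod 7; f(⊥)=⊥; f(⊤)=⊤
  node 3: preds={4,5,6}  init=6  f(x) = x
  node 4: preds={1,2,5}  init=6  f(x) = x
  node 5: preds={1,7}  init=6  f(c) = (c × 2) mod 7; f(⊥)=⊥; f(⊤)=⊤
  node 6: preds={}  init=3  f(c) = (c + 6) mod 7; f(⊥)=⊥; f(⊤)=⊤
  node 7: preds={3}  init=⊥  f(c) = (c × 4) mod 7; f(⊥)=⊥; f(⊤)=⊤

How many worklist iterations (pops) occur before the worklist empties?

14

Trace (14 dequeues):
  [1] u=0 | in 6 | out 2 | prev ⊥ | push {}
  [2] u=1 | in ⊤ | out ⊤ | prev 2 | push {}
  [3] u=2 | in ⊤ | out ⊤ | prev 1 | push {1}
  [4] u=3 | in ⊤ | out ⊤ | prev 6 | push {0}
  [5] u=4 | in ⊤ | out ⊤ | prev 6 | push {3}
  [6] u=5 | in ⊤ | out ⊤ | prev 6 | push {4}
  [7] u=6 | in ⊥ | out 3 | ==
  [8] u=7 | in ⊤ | out ⊤ | prev ⊥ | push {5}
  [9] u=1 | in ⊤ | out ⊤ | ==
  [10] u=0 | in ⊤ | out ⊤ | prev 2 | push {1}
  [11] u=3 | in ⊤ | out ⊤ | ==
  [12] u=4 | in ⊤ | out ⊤ | ==
  [13] u=5 | in ⊤ | out ⊤ | ==
  [14] u=1 | in ⊤ | out ⊤ | ==

Converged values:
  [0] ⊤
  [1] ⊤
  [2] ⊤
  [3] ⊤
  [4] ⊤
  [5] ⊤
  [6] 3
  [7] ⊤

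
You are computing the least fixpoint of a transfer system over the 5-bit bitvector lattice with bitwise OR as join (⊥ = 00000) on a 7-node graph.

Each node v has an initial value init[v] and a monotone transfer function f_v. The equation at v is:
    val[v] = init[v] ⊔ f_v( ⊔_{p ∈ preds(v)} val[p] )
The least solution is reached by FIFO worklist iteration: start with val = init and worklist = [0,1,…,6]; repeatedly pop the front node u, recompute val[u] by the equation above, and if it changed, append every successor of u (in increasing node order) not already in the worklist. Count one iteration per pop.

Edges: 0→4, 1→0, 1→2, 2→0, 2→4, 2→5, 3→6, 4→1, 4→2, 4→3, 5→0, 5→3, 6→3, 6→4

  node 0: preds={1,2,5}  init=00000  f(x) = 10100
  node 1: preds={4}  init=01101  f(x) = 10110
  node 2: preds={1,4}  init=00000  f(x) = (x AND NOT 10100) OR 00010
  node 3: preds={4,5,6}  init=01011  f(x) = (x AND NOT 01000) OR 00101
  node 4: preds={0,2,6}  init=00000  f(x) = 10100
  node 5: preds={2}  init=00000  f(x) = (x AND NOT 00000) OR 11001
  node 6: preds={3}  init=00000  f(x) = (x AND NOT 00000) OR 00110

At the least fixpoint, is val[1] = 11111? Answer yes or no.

yes

Worklist (15 pops):
  #1 pop 0: in=01101 → 10100 (was 00000); enqueue []
  #2 pop 1: in=00000 → 11111 (was 01101); enqueue [0]
  #3 pop 2: in=11111 → 01011 (was 00000); enqueue []
  #4 pop 3: in=00000 → 01111 (was 01011); enqueue []
  #5 pop 4: in=11111 → 10100 (was 00000); enqueue [1,2,3]
  #6 pop 5: in=01011 → 11011 (was 00000); enqueue []
  #7 pop 6: in=01111 → 01111 (was 00000); enqueue [4]
  #8 pop 0: in=11111 → 10100 (no change)
  #9 pop 1: in=10100 → 11111 (no change)
  #10 pop 2: in=11111 → 01011 (no change)
  #11 pop 3: in=11111 → 11111 (was 01111); enqueue [6]
  #12 pop 4: in=11111 → 10100 (no change)
  #13 pop 6: in=11111 → 11111 (was 01111); enqueue [3,4]
  #14 pop 3: in=11111 → 11111 (no change)
  #15 pop 4: in=11111 → 10100 (no change)

Fixpoint:
  val[0] = 10100
  val[1] = 11111
  val[2] = 01011
  val[3] = 11111
  val[4] = 10100
  val[5] = 11011
  val[6] = 11111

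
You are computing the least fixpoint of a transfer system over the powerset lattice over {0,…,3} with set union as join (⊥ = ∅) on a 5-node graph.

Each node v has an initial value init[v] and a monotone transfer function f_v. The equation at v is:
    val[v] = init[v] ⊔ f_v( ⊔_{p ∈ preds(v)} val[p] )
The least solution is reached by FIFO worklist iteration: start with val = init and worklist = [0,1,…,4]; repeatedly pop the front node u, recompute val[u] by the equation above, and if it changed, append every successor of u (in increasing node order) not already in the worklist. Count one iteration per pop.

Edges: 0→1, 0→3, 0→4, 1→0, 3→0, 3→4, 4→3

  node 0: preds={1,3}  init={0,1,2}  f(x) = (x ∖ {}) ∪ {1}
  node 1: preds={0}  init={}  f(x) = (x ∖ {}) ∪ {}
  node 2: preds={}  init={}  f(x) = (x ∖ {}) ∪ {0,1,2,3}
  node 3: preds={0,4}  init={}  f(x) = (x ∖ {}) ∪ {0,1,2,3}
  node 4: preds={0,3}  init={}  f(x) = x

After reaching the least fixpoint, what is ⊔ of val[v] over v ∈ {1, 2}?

{0,1,2,3}

Worklist (10 pops):
  #1 pop 0: in={} → {0,1,2} (no change)
  #2 pop 1: in={0,1,2} → {0,1,2} (was {}); enqueue [0]
  #3 pop 2: in={} → {0,1,2,3} (was {}); enqueue []
  #4 pop 3: in={0,1,2} → {0,1,2,3} (was {}); enqueue []
  #5 pop 4: in={0,1,2,3} → {0,1,2,3} (was {}); enqueue [3]
  #6 pop 0: in={0,1,2,3} → {0,1,2,3} (was {0,1,2}); enqueue [1,4]
  #7 pop 3: in={0,1,2,3} → {0,1,2,3} (no change)
  #8 pop 1: in={0,1,2,3} → {0,1,2,3} (was {0,1,2}); enqueue [0]
  #9 pop 4: in={0,1,2,3} → {0,1,2,3} (no change)
  #10 pop 0: in={0,1,2,3} → {0,1,2,3} (no change)

Fixpoint:
  val[0] = {0,1,2,3}
  val[1] = {0,1,2,3}
  val[2] = {0,1,2,3}
  val[3] = {0,1,2,3}
  val[4] = {0,1,2,3}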